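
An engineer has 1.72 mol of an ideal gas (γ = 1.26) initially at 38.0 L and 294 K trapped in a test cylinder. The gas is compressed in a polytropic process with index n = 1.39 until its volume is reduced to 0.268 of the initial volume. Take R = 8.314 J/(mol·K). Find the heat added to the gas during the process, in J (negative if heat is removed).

P₁ = nRT₁/V₁ = 1.72×8.314×294/38.0 = 111 kPa.
Polytropic n=1.39: T₂ = T₁(V₁/V₂)^(n−1) = 294×(3.73)^0.39 = 491 K; P₂ = P₁(V₁/V₂)^n = 690 kPa.
W = (P₁V₁−P₂V₂)/(n−1) = (111×38.0−690×10.2)/0.39 = -7240 J.
ΔU = nCvΔT = 1.72×32.0×(491−294) = 10900 J.
Q = ΔU + W = 3620 J.

3620 J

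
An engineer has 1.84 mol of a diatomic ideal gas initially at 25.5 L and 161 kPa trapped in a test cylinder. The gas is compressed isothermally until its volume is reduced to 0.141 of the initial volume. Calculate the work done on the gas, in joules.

T₁ = P₁V₁/(nR) = 161×25.5/(1.84×8.314) = 268 K.
Isothermal: T stays 268 K; PV = const ⇒ V₂ = 3.60 L, P₂ = 1140 kPa.
W = nRT ln(V₂/V₁) = 1.84×8.314×268×ln(0.141) = -8040 J.
Work done on the gas = −W_by = 8040 J.

8040 J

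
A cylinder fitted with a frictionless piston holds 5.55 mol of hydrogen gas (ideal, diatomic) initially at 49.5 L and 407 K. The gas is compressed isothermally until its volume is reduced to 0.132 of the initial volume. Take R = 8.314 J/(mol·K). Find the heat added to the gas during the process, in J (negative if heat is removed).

-38000 J

P₁ = nRT₁/V₁ = 5.55×8.314×407/49.5 = 379 kPa.
Isothermal: T stays 407 K; PV = const ⇒ V₂ = 6.53 L, P₂ = 2870 kPa.
ΔU = 0 (ideal gas, T constant).
W = nRT ln(V₂/V₁) = 5.55×8.314×407×ln(0.132) = -38000 J.
Q = ΔU + W = -38000 J.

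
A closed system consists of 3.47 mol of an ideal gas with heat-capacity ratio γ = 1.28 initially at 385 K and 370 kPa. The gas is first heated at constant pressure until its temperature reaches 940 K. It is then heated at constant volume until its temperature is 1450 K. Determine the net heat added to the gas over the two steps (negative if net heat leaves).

V₁ = nRT₁/P₁ = 3.47×8.314×385/370 = 30.0 L.
Step 1 — Isobaric: P stays 370 kPa; V/T = const ⇒ T₂ = 940 K, V₂ = 73.3 L.
W = PΔV = 370×(73.3−30.0) kPa·L = 16000 J.
ΔU = nCvΔT = 3.47×29.7×(940−385) = 57200 J.
Q = ΔU + W = nCpΔT = 73200 J.
State after step 1: P = 370 kPa, V = 73.3 L, T = 940 K.
Step 2 — Isochoric: V stays 73.3 L; P/T = const ⇒ T₂ = 1450 K, P₂ = 571 kPa.
W = 0 (no volume change).
ΔU = nCvΔT = 3.47×29.7×(1450−940) = 52500 J.
Q = ΔU = 52500 J.
Net over both steps: W = 16000 J, Q = 126000 J, ΔU = 110000 J.

126000 J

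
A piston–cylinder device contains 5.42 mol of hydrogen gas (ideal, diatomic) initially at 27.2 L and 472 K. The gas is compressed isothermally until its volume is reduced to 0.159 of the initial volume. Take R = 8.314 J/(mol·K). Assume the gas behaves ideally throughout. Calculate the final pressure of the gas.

P₁ = nRT₁/V₁ = 5.42×8.314×472/27.2 = 782 kPa.
Isothermal: T stays 472 K; PV = const ⇒ V₂ = 4.32 L, P₂ = 4920 kPa.

4920 kPa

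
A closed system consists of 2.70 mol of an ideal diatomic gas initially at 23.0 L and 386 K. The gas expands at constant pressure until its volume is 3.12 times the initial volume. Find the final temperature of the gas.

P₁ = nRT₁/V₁ = 2.70×8.314×386/23.0 = 377 kPa.
Isobaric: P stays 377 kPa; V/T = const ⇒ T₂ = 1200 K, V₂ = 71.8 L.

1200 K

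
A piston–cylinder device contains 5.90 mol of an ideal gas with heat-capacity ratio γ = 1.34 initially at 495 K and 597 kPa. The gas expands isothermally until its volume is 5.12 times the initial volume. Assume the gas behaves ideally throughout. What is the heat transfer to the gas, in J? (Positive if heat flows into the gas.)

V₁ = nRT₁/P₁ = 5.90×8.314×495/597 = 40.7 L.
Isothermal: T stays 495 K; PV = const ⇒ V₂ = 208 L, P₂ = 117 kPa.
ΔU = 0 (ideal gas, T constant).
W = nRT ln(V₂/V₁) = 5.90×8.314×495×ln(5.12) = 39700 J.
Q = ΔU + W = 39700 J.

39700 J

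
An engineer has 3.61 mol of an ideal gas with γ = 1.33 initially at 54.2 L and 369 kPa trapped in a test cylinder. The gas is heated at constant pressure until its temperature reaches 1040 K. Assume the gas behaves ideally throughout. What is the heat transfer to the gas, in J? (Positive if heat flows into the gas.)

T₁ = P₁V₁/(nR) = 369×54.2/(3.61×8.314) = 666 K.
Isobaric: P stays 369 kPa; V/T = const ⇒ T₂ = 1040 K, V₂ = 84.6 L.
W = PΔV = 369×(84.6−54.2) kPa·L = 11200 J.
ΔU = nCvΔT = 3.61×25.2×(1040−666) = 34000 J.
Q = ΔU + W = nCpΔT = 45200 J.

45200 J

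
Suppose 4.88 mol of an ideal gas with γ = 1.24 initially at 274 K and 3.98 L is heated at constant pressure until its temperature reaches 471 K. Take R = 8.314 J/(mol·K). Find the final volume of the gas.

P₁ = nRT₁/V₁ = 4.88×8.314×274/3.98 = 2790 kPa.
Isobaric: P stays 2790 kPa; V/T = const ⇒ T₂ = 471 K, V₂ = 6.84 L.

6.84 L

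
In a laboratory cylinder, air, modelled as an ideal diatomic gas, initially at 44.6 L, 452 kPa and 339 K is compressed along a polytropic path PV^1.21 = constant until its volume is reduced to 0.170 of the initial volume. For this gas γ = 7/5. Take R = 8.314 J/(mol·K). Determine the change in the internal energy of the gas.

22700 J

n = P₁V₁/(RT₁) = 452×44.6/(8.314×339) = 7.15 mol.
Polytropic n=1.21: T₂ = T₁(V₁/V₂)^(n−1) = 339×(5.88)^0.21 = 492 K; P₂ = P₁(V₁/V₂)^n = 3860 kPa.
For an ideal gas ΔU = nCvΔT with Cv = (5/2)R = 20.8 J/(mol·K).
ΔU = 7.15×20.8×(492−339) = 22700 J.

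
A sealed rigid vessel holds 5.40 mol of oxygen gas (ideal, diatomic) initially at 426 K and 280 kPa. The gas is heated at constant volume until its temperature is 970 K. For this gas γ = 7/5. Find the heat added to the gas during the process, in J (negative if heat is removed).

61100 J

V₁ = nRT₁/P₁ = 5.40×8.314×426/280 = 68.3 L.
Isochoric: V stays 68.3 L; P/T = const ⇒ T₂ = 970 K, P₂ = 638 kPa.
W = 0 (no volume change).
ΔU = nCvΔT = 5.40×20.8×(970−426) = 61100 J.
Q = ΔU = 61100 J.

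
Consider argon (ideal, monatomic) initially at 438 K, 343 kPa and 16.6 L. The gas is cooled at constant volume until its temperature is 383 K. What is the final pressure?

300 kPa

Isochoric: V stays 16.6 L; P/T = const ⇒ T₂ = 383 K, P₂ = 300 kPa.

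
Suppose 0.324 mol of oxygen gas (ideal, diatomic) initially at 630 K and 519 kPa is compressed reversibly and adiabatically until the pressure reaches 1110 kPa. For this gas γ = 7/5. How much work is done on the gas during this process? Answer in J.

1030 J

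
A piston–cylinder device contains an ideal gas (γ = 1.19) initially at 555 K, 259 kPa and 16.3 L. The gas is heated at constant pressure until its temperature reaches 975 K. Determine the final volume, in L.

28.6 L

Isobaric: P stays 259 kPa; V/T = const ⇒ T₂ = 975 K, V₂ = 28.6 L.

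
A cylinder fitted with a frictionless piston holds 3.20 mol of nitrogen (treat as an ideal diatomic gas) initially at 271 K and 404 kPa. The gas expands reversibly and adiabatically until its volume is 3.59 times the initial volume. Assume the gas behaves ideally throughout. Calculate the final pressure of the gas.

67.5 kPa

V₁ = nRT₁/P₁ = 3.20×8.314×271/404 = 17.8 L.
Adiabatic: TV^(γ−1) = const ⇒ T₂ = 271×(0.279)^0.400 = 163 K; PV^γ = const ⇒ P₂ = 67.5 kPa.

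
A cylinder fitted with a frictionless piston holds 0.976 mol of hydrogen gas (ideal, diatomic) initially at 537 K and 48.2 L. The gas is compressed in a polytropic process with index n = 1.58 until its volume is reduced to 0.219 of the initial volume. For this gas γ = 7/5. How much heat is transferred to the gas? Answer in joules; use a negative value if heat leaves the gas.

4780 J

P₁ = nRT₁/V₁ = 0.976×8.314×537/48.2 = 90.4 kPa.
Polytropic n=1.58: T₂ = T₁(V₁/V₂)^(n−1) = 537×(4.57)^0.58 = 1300 K; P₂ = P₁(V₁/V₂)^n = 996 kPa.
W = (P₁V₁−P₂V₂)/(n−1) = (90.4×48.2−996×10.6)/0.58 = -10600 J.
ΔU = nCvΔT = 0.976×20.8×(1300−537) = 15400 J.
Q = ΔU + W = 4780 J.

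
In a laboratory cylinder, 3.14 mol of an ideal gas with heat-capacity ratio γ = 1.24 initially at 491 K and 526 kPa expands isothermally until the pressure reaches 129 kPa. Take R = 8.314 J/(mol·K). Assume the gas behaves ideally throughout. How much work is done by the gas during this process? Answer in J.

18000 J

V₁ = nRT₁/P₁ = 3.14×8.314×491/526 = 24.4 L.
Isothermal: T stays 491 K; PV = const ⇒ V₂ = 99.4 L, P₂ = 129 kPa.
W = nRT ln(V₂/V₁) = 3.14×8.314×491×ln(4.08) = 18000 J.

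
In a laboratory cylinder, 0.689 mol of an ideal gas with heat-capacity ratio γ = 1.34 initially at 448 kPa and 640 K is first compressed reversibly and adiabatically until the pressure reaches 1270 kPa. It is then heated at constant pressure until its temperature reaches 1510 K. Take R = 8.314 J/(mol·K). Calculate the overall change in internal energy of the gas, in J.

V₁ = nRT₁/P₁ = 0.689×8.314×640/448 = 8.18 L.
Step 1 — Adiabatic: T₂/T₁ = (P₂/P₁)^((γ−1)/γ) ⇒ T₂ = 640×(2.83)^0.254 = 834 K; V₂ = 3.76 L.
ΔU = nCvΔT = 0.689×24.5×(834−640) = 3260 J.
Q = 0 for an adiabatic process, so W = −ΔU = -3260 J.
State after step 1: P = 1270 kPa, V = 3.76 L, T = 834 K.
Step 2 — Isobaric: P stays 1270 kPa; V/T = const ⇒ T₂ = 1510 K, V₂ = 6.81 L.
W = PΔV = 1270×(6.81−3.76) kPa·L = 3870 J.
ΔU = nCvΔT = 0.689×24.5×(1510−834) = 11400 J.
Q = ΔU + W = nCpΔT = 15300 J.
Net over both steps: W = 611 J, Q = 15300 J, ΔU = 14700 J.

14700 J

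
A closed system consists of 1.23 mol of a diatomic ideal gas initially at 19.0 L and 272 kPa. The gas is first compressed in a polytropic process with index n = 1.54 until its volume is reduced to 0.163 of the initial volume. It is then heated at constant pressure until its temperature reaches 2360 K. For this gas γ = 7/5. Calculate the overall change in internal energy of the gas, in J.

47400 J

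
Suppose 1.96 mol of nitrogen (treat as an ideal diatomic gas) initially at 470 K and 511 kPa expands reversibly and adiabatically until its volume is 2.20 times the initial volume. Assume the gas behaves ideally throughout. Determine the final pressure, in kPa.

V₁ = nRT₁/P₁ = 1.96×8.314×470/511 = 15.0 L.
Adiabatic: TV^(γ−1) = const ⇒ T₂ = 470×(0.455)^0.400 = 343 K; PV^γ = const ⇒ P₂ = 169 kPa.

169 kPa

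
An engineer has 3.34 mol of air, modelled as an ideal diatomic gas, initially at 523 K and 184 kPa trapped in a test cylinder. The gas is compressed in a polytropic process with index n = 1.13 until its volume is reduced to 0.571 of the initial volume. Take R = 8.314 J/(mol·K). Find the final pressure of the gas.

347 kPa

V₁ = nRT₁/P₁ = 3.34×8.314×523/184 = 78.9 L.
Polytropic n=1.13: T₂ = T₁(V₁/V₂)^(n−1) = 523×(1.75)^0.13 = 563 K; P₂ = P₁(V₁/V₂)^n = 347 kPa.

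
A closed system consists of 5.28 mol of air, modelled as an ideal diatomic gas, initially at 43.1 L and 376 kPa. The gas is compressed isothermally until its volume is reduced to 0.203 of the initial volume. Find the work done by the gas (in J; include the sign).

-25800 J

T₁ = P₁V₁/(nR) = 376×43.1/(5.28×8.314) = 369 K.
Isothermal: T stays 369 K; PV = const ⇒ V₂ = 8.75 L, P₂ = 1850 kPa.
W = nRT ln(V₂/V₁) = 5.28×8.314×369×ln(0.203) = -25800 J.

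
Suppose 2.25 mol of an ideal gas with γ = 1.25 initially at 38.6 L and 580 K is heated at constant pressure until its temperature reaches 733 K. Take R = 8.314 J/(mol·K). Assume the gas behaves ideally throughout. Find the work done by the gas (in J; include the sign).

2860 J

P₁ = nRT₁/V₁ = 2.25×8.314×580/38.6 = 281 kPa.
Isobaric: P stays 281 kPa; V/T = const ⇒ T₂ = 733 K, V₂ = 48.8 L.
W = PΔV = 281×(48.8−38.6) kPa·L = 2860 J.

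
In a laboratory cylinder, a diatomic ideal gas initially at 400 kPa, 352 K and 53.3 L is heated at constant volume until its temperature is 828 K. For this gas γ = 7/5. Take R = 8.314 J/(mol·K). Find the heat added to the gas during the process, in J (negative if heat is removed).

n = P₁V₁/(RT₁) = 400×53.3/(8.314×352) = 7.29 mol.
Isochoric: V stays 53.3 L; P/T = const ⇒ T₂ = 828 K, P₂ = 941 kPa.
W = 0 (no volume change).
ΔU = nCvΔT = 7.29×20.8×(828−352) = 72100 J.
Q = ΔU = 72100 J.

72100 J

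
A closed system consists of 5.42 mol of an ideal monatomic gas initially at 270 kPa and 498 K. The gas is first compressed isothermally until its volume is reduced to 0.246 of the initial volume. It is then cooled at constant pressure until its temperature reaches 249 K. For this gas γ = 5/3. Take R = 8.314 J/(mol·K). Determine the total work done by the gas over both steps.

V₁ = nRT₁/P₁ = 5.42×8.314×498/270 = 83.1 L.
Step 1 — Isothermal: T stays 498 K; PV = const ⇒ V₂ = 20.4 L, P₂ = 1100 kPa.
ΔU = 0 (ideal gas, T constant).
W = nRT ln(V₂/V₁) = 5.42×8.314×498×ln(0.246) = -31500 J.
Q = ΔU + W = -31500 J.
State after step 1: P = 1100 kPa, V = 20.4 L, T = 498 K.
Step 2 — Isobaric: P stays 1100 kPa; V/T = const ⇒ T₂ = 249 K, V₂ = 10.2 L.
W = PΔV = 1100×(10.2−20.4) kPa·L = -11200 J.
ΔU = nCvΔT = 5.42×12.5×(249−498) = -16800 J.
Q = ΔU + W = nCpΔT = -28100 J.
Net over both steps: W = -42700 J, Q = -59500 J, ΔU = -16800 J.

-42700 J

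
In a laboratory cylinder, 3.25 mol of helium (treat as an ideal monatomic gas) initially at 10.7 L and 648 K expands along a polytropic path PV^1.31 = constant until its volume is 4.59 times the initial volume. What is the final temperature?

P₁ = nRT₁/V₁ = 3.25×8.314×648/10.7 = 1640 kPa.
Polytropic n=1.31: T₂ = T₁(V₁/V₂)^(n−1) = 648×(0.218)^0.31 = 404 K; P₂ = P₁(V₁/V₂)^n = 222 kPa.

404 K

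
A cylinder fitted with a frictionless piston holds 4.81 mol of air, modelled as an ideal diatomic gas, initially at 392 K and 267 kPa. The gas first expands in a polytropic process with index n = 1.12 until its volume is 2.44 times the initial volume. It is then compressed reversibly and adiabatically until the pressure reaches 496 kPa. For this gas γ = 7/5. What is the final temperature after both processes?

V₁ = nRT₁/P₁ = 4.81×8.314×392/267 = 58.7 L.
Step 1 — Polytropic n=1.12: T₂ = T₁(V₁/V₂)^(n−1) = 392×(0.410)^0.12 = 352 K; P₂ = P₁(V₁/V₂)^n = 98.3 kPa.
W = (P₁V₁−P₂V₂)/(n−1) = (267×58.7−98.3×143)/0.12 = 13300 J.
ΔU = nCvΔT = 4.81×20.8×(352−392) = -3980 J.
Q = ΔU + W = 9280 J.
State after step 1: P = 98.3 kPa, V = 143 L, T = 352 K.
Step 2 — Adiabatic: T₂/T₁ = (P₂/P₁)^((γ−1)/γ) ⇒ T₂ = 352×(5.04)^0.286 = 559 K; V₂ = 45.1 L.
ΔU = nCvΔT = 4.81×20.8×(559−352) = 20700 J.
Q = 0 for an adiabatic process, so W = −ΔU = -20700 J.
Net over both steps: W = -7440 J, Q = 9280 J, ΔU = 16700 J.

559 K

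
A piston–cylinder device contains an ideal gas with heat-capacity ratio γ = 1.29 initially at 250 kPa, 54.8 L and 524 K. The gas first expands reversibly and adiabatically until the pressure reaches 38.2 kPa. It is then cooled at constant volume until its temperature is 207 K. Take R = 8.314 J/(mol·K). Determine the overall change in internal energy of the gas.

n = P₁V₁/(RT₁) = 250×54.8/(8.314×524) = 3.14 mol.
Step 1 — Adiabatic: T₂/T₁ = (P₂/P₁)^((γ−1)/γ) ⇒ T₂ = 524×(0.153)^0.225 = 343 K; V₂ = 235 L.
ΔU = nCvΔT = 3.14×28.7×(343−524) = -16300 J.
Q = 0 for an adiabatic process, so W = −ΔU = 16300 J.
State after step 1: P = 38.2 kPa, V = 235 L, T = 343 K.
Step 2 — Isochoric: V stays 235 L; P/T = const ⇒ T₂ = 207 K, P₂ = 23.0 kPa.
W = 0 (no volume change).
ΔU = nCvΔT = 3.14×28.7×(207−343) = -12300 J.
Q = ΔU = -12300 J.
Net over both steps: W = 16300 J, Q = -12300 J, ΔU = -28600 J.

-28600 J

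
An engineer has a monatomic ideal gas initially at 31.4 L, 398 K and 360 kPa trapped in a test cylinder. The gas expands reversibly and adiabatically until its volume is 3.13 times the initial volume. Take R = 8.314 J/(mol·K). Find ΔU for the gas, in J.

n = P₁V₁/(RT₁) = 360×31.4/(8.314×398) = 3.42 mol.
Adiabatic: TV^(γ−1) = const ⇒ T₂ = 398×(0.319)^0.667 = 186 K; PV^γ = const ⇒ P₂ = 53.8 kPa.
For an ideal gas ΔU = nCvΔT with Cv = (3/2)R = 12.5 J/(mol·K).
ΔU = 3.42×12.5×(186−398) = -9030 J.

-9030 J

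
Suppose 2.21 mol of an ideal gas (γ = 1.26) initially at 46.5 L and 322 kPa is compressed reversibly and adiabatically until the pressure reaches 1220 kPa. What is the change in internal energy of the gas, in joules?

T₁ = P₁V₁/(nR) = 322×46.5/(2.21×8.314) = 815 K.
Adiabatic: T₂/T₁ = (P₂/P₁)^((γ−1)/γ) ⇒ T₂ = 815×(3.79)^0.206 = 1070 K; V₂ = 16.2 L.
For an ideal gas ΔU = nCvΔT with Cv = R/(γ−1) = 32.0 J/(mol·K).
ΔU = 2.21×32.0×(1070−815) = 18200 J.

18200 J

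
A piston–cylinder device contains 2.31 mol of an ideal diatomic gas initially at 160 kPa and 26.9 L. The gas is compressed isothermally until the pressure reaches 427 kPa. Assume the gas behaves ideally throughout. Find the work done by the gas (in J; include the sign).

T₁ = P₁V₁/(nR) = 160×26.9/(2.31×8.314) = 224 K.
Isothermal: T stays 224 K; PV = const ⇒ V₂ = 10.1 L, P₂ = 427 kPa.
W = nRT ln(V₂/V₁) = 2.31×8.314×224×ln(0.375) = -4220 J.

-4220 J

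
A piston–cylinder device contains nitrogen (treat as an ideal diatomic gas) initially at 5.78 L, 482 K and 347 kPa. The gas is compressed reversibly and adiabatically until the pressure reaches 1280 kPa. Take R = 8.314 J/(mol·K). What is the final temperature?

Adiabatic: T₂/T₁ = (P₂/P₁)^((γ−1)/γ) ⇒ T₂ = 482×(3.69)^0.286 = 700 K; V₂ = 2.28 L.

700 K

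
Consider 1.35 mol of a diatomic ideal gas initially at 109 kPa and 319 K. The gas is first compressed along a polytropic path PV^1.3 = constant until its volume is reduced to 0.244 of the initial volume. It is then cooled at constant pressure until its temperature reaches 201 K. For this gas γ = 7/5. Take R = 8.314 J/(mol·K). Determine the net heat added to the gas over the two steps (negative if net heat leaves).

-12800 J

V₁ = nRT₁/P₁ = 1.35×8.314×319/109 = 32.8 L.
Step 1 — Polytropic n=1.3: T₂ = T₁(V₁/V₂)^(n−1) = 319×(4.10)^0.30 = 487 K; P₂ = P₁(V₁/V₂)^n = 682 kPa.
W = (P₁V₁−P₂V₂)/(n−1) = (109×32.8−682×8.01)/0.30 = -6290 J.
ΔU = nCvΔT = 1.35×20.8×(487−319) = 4720 J.
Q = ΔU + W = -1570 J.
State after step 1: P = 682 kPa, V = 8.01 L, T = 487 K.
Step 2 — Isobaric: P stays 682 kPa; V/T = const ⇒ T₂ = 201 K, V₂ = 3.31 L.
W = PΔV = 682×(3.31−8.01) kPa·L = -3210 J.
ΔU = nCvΔT = 1.35×20.8×(201−487) = -8030 J.
Q = ΔU + W = nCpΔT = -11200 J.
Net over both steps: W = -9500 J, Q = -12800 J, ΔU = -3310 J.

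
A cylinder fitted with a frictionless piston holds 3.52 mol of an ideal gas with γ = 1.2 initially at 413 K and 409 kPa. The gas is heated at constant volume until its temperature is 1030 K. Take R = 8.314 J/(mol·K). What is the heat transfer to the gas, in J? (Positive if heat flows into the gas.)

V₁ = nRT₁/P₁ = 3.52×8.314×413/409 = 29.6 L.
Isochoric: V stays 29.6 L; P/T = const ⇒ T₂ = 1030 K, P₂ = 1020 kPa.
W = 0 (no volume change).
ΔU = nCvΔT = 3.52×41.6×(1030−413) = 90300 J.
Q = ΔU = 90300 J.

90300 J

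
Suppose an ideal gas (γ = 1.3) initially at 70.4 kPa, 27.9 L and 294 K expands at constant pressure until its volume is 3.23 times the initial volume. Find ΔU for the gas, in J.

14600 J

n = P₁V₁/(RT₁) = 70.4×27.9/(8.314×294) = 0.804 mol.
Isobaric: P stays 70.4 kPa; V/T = const ⇒ T₂ = 950 K, V₂ = 90.1 L.
For an ideal gas ΔU = nCvΔT with Cv = R/(γ−1) = 27.7 J/(mol·K).
ΔU = 0.804×27.7×(950−294) = 14600 J.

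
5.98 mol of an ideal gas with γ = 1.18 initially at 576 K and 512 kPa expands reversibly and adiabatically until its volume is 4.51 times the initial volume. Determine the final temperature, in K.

V₁ = nRT₁/P₁ = 5.98×8.314×576/512 = 55.9 L.
Adiabatic: TV^(γ−1) = const ⇒ T₂ = 576×(0.222)^0.180 = 439 K; PV^γ = const ⇒ P₂ = 86.6 kPa.

439 K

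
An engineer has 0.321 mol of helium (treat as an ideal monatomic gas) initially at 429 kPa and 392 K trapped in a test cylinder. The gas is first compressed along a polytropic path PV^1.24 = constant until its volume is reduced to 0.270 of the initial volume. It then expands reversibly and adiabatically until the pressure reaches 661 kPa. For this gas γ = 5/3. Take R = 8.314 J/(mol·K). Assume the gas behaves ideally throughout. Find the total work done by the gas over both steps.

-795 J

V₁ = nRT₁/P₁ = 0.321×8.314×392/429 = 2.44 L.
Step 1 — Polytropic n=1.24: T₂ = T₁(V₁/V₂)^(n−1) = 392×(3.70)^0.24 = 537 K; P₂ = P₁(V₁/V₂)^n = 2180 kPa.
W = (P₁V₁−P₂V₂)/(n−1) = (429×2.44−2180×0.658)/0.24 = -1610 J.
ΔU = nCvΔT = 0.321×12.5×(537−392) = 579 J.
Q = ΔU + W = -1030 J.
State after step 1: P = 2180 kPa, V = 0.658 L, T = 537 K.
Step 2 — Adiabatic: T₂/T₁ = (P₂/P₁)^((γ−1)/γ) ⇒ T₂ = 537×(0.304)^0.400 = 333 K; V₂ = 1.35 L.
ΔU = nCvΔT = 0.321×12.5×(333−537) = -814 J.
Q = 0 for an adiabatic process, so W = −ΔU = 814 J.
Net over both steps: W = -795 J, Q = -1030 J, ΔU = -235 J.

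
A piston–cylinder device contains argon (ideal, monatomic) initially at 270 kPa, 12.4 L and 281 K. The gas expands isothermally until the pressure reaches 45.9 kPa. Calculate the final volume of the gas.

Isothermal: T stays 281 K; PV = const ⇒ V₂ = 72.9 L, P₂ = 45.9 kPa.

72.9 L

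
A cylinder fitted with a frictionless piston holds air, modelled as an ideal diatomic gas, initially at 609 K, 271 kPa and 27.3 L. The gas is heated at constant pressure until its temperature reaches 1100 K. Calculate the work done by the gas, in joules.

5960 J

n = P₁V₁/(RT₁) = 271×27.3/(8.314×609) = 1.46 mol.
Isobaric: P stays 271 kPa; V/T = const ⇒ T₂ = 1100 K, V₂ = 49.3 L.
W = PΔV = 271×(49.3−27.3) kPa·L = 5960 J.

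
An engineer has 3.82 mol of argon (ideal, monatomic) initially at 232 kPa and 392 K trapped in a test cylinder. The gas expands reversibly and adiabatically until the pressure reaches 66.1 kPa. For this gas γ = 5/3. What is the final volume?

114 L

V₁ = nRT₁/P₁ = 3.82×8.314×392/232 = 53.7 L.
Adiabatic: T₂/T₁ = (P₂/P₁)^((γ−1)/γ) ⇒ T₂ = 392×(0.285)^0.400 = 237 K; V₂ = 114 L.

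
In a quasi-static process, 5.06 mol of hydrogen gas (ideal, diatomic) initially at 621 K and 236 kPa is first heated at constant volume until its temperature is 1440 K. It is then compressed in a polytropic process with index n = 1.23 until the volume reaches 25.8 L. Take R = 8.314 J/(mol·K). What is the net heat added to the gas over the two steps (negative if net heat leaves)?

41600 J

V₁ = nRT₁/P₁ = 5.06×8.314×621/236 = 111 L.
Step 1 — Isochoric: V stays 111 L; P/T = const ⇒ T₂ = 1440 K, P₂ = 547 kPa.
W = 0 (no volume change).
ΔU = nCvΔT = 5.06×20.8×(1440−621) = 86100 J.
Q = ΔU = 86100 J.
State after step 1: P = 547 kPa, V = 111 L, T = 1440 K.
Step 2 — Polytropic n=1.23: T₂ = T₁(V₁/V₂)^(n−1) = 1440×(4.29)^0.23 = 2010 K; P₂ = P₁(V₁/V₂)^n = 3280 kPa.
W = (P₁V₁−P₂V₂)/(n−1) = (547×111−3280×25.8)/0.23 = -105000 J.
ΔU = nCvΔT = 5.06×20.8×(2010−1440) = 60300 J.
Q = ΔU + W = -44500 J.
Net over both steps: W = -105000 J, Q = 41600 J, ΔU = 146000 J.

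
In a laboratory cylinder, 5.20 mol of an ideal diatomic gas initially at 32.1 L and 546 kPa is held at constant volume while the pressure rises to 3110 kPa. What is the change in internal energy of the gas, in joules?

T₁ = P₁V₁/(nR) = 546×32.1/(5.20×8.314) = 405 K.
Isochoric: V stays 32.1 L; P/T = const ⇒ T₂ = 2310 K, P₂ = 3110 kPa.
For an ideal gas ΔU = nCvΔT with Cv = (5/2)R = 20.8 J/(mol·K).
ΔU = 5.20×20.8×(2310−405) = 206000 J.

206000 J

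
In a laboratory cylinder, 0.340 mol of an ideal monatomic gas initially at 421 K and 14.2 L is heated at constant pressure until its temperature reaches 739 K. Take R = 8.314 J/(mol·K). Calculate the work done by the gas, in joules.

899 J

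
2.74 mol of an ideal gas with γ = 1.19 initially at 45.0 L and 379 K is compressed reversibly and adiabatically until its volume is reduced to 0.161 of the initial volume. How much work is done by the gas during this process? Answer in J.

-18900 J

P₁ = nRT₁/V₁ = 2.74×8.314×379/45.0 = 192 kPa.
Adiabatic: TV^(γ−1) = const ⇒ T₂ = 379×(6.21)^0.190 = 536 K; PV^γ = const ⇒ P₂ = 1690 kPa.
ΔU = nCvΔT = 2.74×43.8×(536−379) = 18900 J.
Q = 0 for an adiabatic process, so W = −ΔU = -18900 J.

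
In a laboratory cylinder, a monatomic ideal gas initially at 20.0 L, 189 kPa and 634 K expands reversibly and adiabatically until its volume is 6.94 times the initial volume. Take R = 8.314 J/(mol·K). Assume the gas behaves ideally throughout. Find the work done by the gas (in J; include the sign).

4110 J

n = P₁V₁/(RT₁) = 189×20.0/(8.314×634) = 0.717 mol.
Adiabatic: TV^(γ−1) = const ⇒ T₂ = 634×(0.144)^0.667 = 174 K; PV^γ = const ⇒ P₂ = 7.49 kPa.
ΔU = nCvΔT = 0.717×12.5×(174−634) = -4110 J.
Q = 0 for an adiabatic process, so W = −ΔU = 4110 J.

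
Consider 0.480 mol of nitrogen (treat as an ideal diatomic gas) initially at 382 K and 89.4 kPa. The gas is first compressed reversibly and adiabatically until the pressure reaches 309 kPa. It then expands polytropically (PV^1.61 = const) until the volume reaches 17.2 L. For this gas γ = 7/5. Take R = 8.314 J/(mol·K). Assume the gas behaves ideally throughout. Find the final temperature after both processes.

315 K

V₁ = nRT₁/P₁ = 0.480×8.314×382/89.4 = 17.1 L.
Step 1 — Adiabatic: T₂/T₁ = (P₂/P₁)^((γ−1)/γ) ⇒ T₂ = 382×(3.46)^0.286 = 544 K; V₂ = 7.03 L.
ΔU = nCvΔT = 0.480×20.8×(544−382) = 1620 J.
Q = 0 for an adiabatic process, so W = −ΔU = -1620 J.
State after step 1: P = 309 kPa, V = 7.03 L, T = 544 K.
Step 2 — Polytropic n=1.61: T₂ = T₁(V₁/V₂)^(n−1) = 544×(0.409)^0.61 = 315 K; P₂ = P₁(V₁/V₂)^n = 73.2 kPa.
W = (P₁V₁−P₂V₂)/(n−1) = (309×7.03−73.2×17.2)/0.61 = 1500 J.
ΔU = nCvΔT = 0.480×20.8×(315−544) = -2280 J.
Q = ΔU + W = -786 J.
Net over both steps: W = -123 J, Q = -786 J, ΔU = -664 J.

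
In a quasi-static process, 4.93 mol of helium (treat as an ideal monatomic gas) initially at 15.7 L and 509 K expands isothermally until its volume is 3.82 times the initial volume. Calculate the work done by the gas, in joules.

P₁ = nRT₁/V₁ = 4.93×8.314×509/15.7 = 1330 kPa.
Isothermal: T stays 509 K; PV = const ⇒ V₂ = 60.0 L, P₂ = 348 kPa.
W = nRT ln(V₂/V₁) = 4.93×8.314×509×ln(3.82) = 28000 J.

28000 J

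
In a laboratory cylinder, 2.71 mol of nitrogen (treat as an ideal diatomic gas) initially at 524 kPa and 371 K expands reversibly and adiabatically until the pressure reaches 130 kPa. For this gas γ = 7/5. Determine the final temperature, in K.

V₁ = nRT₁/P₁ = 2.71×8.314×371/524 = 16.0 L.
Adiabatic: T₂/T₁ = (P₂/P₁)^((γ−1)/γ) ⇒ T₂ = 371×(0.248)^0.286 = 249 K; V₂ = 43.2 L.

249 K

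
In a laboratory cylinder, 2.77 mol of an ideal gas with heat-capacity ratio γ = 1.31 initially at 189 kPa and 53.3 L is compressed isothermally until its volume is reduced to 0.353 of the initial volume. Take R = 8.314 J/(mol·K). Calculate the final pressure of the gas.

535 kPa

T₁ = P₁V₁/(nR) = 189×53.3/(2.77×8.314) = 437 K.
Isothermal: T stays 437 K; PV = const ⇒ V₂ = 18.8 L, P₂ = 535 kPa.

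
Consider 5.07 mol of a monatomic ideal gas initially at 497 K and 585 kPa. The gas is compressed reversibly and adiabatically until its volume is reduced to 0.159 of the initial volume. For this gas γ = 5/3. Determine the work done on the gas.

V₁ = nRT₁/P₁ = 5.07×8.314×497/585 = 35.8 L.
Adiabatic: TV^(γ−1) = const ⇒ T₂ = 497×(6.29)^0.667 = 1690 K; PV^γ = const ⇒ P₂ = 12500 kPa.
ΔU = nCvΔT = 5.07×12.5×(1690−497) = 75600 J.
Q = 0 for an adiabatic process, so W = −ΔU = -75600 J.
Work done on the gas = −W_by = 75600 J.

75600 J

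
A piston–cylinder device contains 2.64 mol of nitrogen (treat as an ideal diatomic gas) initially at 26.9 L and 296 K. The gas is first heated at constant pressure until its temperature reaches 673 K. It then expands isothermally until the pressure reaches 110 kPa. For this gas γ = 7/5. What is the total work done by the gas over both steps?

P₁ = nRT₁/V₁ = 2.64×8.314×296/26.9 = 242 kPa.
Step 1 — Isobaric: P stays 242 kPa; V/T = const ⇒ T₂ = 673 K, V₂ = 61.2 L.
W = PΔV = 242×(61.2−26.9) kPa·L = 8270 J.
ΔU = nCvΔT = 2.64×20.8×(673−296) = 20700 J.
Q = ΔU + W = nCpΔT = 29000 J.
State after step 1: P = 242 kPa, V = 61.2 L, T = 673 K.
Step 2 — Isothermal: T stays 673 K; PV = const ⇒ V₂ = 134 L, P₂ = 110 kPa.
ΔU = 0 (ideal gas, T constant).
W = nRT ln(V₂/V₁) = 2.64×8.314×673×ln(2.20) = 11600 J.
Q = ΔU + W = 11600 J.
Net over both steps: W = 19900 J, Q = 40600 J, ΔU = 20700 J.

19900 J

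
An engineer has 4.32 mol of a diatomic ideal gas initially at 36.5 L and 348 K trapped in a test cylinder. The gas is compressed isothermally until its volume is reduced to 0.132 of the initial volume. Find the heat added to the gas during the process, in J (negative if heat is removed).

P₁ = nRT₁/V₁ = 4.32×8.314×348/36.5 = 342 kPa.
Isothermal: T stays 348 K; PV = const ⇒ V₂ = 4.82 L, P₂ = 2590 kPa.
ΔU = 0 (ideal gas, T constant).
W = nRT ln(V₂/V₁) = 4.32×8.314×348×ln(0.132) = -25300 J.
Q = ΔU + W = -25300 J.

-25300 J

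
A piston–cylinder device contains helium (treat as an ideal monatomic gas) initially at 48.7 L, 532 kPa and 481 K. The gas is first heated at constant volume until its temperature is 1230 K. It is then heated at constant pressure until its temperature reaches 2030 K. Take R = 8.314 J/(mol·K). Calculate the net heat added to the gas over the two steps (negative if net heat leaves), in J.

168000 J

n = P₁V₁/(RT₁) = 532×48.7/(8.314×481) = 6.48 mol.
Step 1 — Isochoric: V stays 48.7 L; P/T = const ⇒ T₂ = 1230 K, P₂ = 1360 kPa.
W = 0 (no volume change).
ΔU = nCvΔT = 6.48×12.5×(1230−481) = 60500 J.
Q = ΔU = 60500 J.
State after step 1: P = 1360 kPa, V = 48.7 L, T = 1230 K.
Step 2 — Isobaric: P stays 1360 kPa; V/T = const ⇒ T₂ = 2030 K, V₂ = 80.4 L.
W = PΔV = 1360×(80.4−48.7) kPa·L = 43100 J.
ΔU = nCvΔT = 6.48×12.5×(2030−1230) = 64600 J.
Q = ΔU + W = nCpΔT = 108000 J.
Net over both steps: W = 43100 J, Q = 168000 J, ΔU = 125000 J.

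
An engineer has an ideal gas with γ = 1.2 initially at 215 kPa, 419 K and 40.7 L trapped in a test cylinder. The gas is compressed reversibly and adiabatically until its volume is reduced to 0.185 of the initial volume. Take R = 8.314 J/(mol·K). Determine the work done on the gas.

n = P₁V₁/(RT₁) = 215×40.7/(8.314×419) = 2.51 mol.
Adiabatic: TV^(γ−1) = const ⇒ T₂ = 419×(5.41)^0.200 = 587 K; PV^γ = const ⇒ P₂ = 1630 kPa.
ΔU = nCvΔT = 2.51×41.6×(587−419) = 17600 J.
Q = 0 for an adiabatic process, so W = −ΔU = -17600 J.
Work done on the gas = −W_by = 17600 J.

17600 J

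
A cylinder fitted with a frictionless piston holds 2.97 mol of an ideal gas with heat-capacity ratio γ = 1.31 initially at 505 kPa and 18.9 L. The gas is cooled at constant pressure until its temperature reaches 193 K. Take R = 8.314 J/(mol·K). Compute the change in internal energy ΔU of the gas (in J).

-15400 J

T₁ = P₁V₁/(nR) = 505×18.9/(2.97×8.314) = 387 K.
Isobaric: P stays 505 kPa; V/T = const ⇒ T₂ = 193 K, V₂ = 9.44 L.
For an ideal gas ΔU = nCvΔT with Cv = R/(γ−1) = 26.8 J/(mol·K).
ΔU = 2.97×26.8×(193−387) = -15400 J.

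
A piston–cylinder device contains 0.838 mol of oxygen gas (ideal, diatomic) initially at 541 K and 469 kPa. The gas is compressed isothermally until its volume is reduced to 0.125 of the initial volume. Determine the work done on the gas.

7840 J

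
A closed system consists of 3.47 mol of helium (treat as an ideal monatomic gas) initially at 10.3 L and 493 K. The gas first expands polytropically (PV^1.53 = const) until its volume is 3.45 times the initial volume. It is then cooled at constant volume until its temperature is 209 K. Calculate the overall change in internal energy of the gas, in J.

P₁ = nRT₁/V₁ = 3.47×8.314×493/10.3 = 1380 kPa.
Step 1 — Polytropic n=1.53: T₂ = T₁(V₁/V₂)^(n−1) = 493×(0.290)^0.53 = 256 K; P₂ = P₁(V₁/V₂)^n = 208 kPa.
W = (P₁V₁−P₂V₂)/(n−1) = (1380×10.3−208×35.5)/0.53 = 12900 J.
ΔU = nCvΔT = 3.47×12.5×(256−493) = -10300 J.
Q = ΔU + W = 2650 J.
State after step 1: P = 208 kPa, V = 35.5 L, T = 256 K.
Step 2 — Isochoric: V stays 35.5 L; P/T = const ⇒ T₂ = 209 K, P₂ = 170 kPa.
W = 0 (no volume change).
ΔU = nCvΔT = 3.47×12.5×(209−256) = -2020 J.
Q = ΔU = -2020 J.
Net over both steps: W = 12900 J, Q = 625 J, ΔU = -12300 J.

-12300 J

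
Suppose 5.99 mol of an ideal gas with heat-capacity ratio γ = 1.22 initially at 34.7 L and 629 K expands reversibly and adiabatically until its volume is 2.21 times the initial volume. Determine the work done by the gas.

P₁ = nRT₁/V₁ = 5.99×8.314×629/34.7 = 903 kPa.
Adiabatic: TV^(γ−1) = const ⇒ T₂ = 629×(0.452)^0.220 = 528 K; PV^γ = const ⇒ P₂ = 343 kPa.
ΔU = nCvΔT = 5.99×37.8×(528−629) = -22800 J.
Q = 0 for an adiabatic process, so W = −ΔU = 22800 J.

22800 J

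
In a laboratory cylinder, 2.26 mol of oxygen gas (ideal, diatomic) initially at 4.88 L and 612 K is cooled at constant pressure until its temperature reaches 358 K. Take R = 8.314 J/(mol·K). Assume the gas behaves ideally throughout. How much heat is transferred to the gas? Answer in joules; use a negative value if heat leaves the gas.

P₁ = nRT₁/V₁ = 2.26×8.314×612/4.88 = 2360 kPa.
Isobaric: P stays 2360 kPa; V/T = const ⇒ T₂ = 358 K, V₂ = 2.85 L.
W = PΔV = 2360×(2.85−4.88) kPa·L = -4770 J.
ΔU = nCvΔT = 2.26×20.8×(358−612) = -11900 J.
Q = ΔU + W = nCpΔT = -16700 J.

-16700 J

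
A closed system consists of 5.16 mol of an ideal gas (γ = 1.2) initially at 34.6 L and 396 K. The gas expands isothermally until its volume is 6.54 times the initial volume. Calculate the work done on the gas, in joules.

P₁ = nRT₁/V₁ = 5.16×8.314×396/34.6 = 491 kPa.
Isothermal: T stays 396 K; PV = const ⇒ V₂ = 226 L, P₂ = 75.1 kPa.
W = nRT ln(V₂/V₁) = 5.16×8.314×396×ln(6.54) = 31900 J.
Work done on the gas = −W_by = -31900 J.

-31900 J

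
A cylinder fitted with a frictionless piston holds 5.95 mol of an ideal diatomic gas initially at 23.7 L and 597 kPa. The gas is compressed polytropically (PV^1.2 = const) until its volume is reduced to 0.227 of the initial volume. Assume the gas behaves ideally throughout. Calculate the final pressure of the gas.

3540 kPa

T₁ = P₁V₁/(nR) = 597×23.7/(5.95×8.314) = 286 K.
Polytropic n=1.2: T₂ = T₁(V₁/V₂)^(n−1) = 286×(4.41)^0.20 = 385 K; P₂ = P₁(V₁/V₂)^n = 3540 kPa.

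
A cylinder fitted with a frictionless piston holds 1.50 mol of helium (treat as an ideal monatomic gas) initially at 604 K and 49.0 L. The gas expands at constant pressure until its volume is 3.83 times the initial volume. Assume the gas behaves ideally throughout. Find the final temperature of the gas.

2310 K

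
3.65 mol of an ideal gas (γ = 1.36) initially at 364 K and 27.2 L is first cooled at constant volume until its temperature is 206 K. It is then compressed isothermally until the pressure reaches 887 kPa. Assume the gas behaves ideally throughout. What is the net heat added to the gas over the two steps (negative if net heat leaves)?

P₁ = nRT₁/V₁ = 3.65×8.314×364/27.2 = 406 kPa.
Step 1 — Isochoric: V stays 27.2 L; P/T = const ⇒ T₂ = 206 K, P₂ = 230 kPa.
W = 0 (no volume change).
ΔU = nCvΔT = 3.65×23.1×(206−364) = -13300 J.
Q = ΔU = -13300 J.
State after step 1: P = 230 kPa, V = 27.2 L, T = 206 K.
Step 2 — Isothermal: T stays 206 K; PV = const ⇒ V₂ = 7.05 L, P₂ = 887 kPa.
ΔU = 0 (ideal gas, T constant).
W = nRT ln(V₂/V₁) = 3.65×8.314×206×ln(0.259) = -8440 J.
Q = ΔU + W = -8440 J.
Net over both steps: W = -8440 J, Q = -21800 J, ΔU = -13300 J.

-21800 J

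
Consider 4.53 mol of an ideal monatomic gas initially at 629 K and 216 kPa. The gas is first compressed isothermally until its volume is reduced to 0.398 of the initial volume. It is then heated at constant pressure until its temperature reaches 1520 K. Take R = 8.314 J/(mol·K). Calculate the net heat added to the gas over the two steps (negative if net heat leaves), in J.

62100 J

V₁ = nRT₁/P₁ = 4.53×8.314×629/216 = 110 L.
Step 1 — Isothermal: T stays 629 K; PV = const ⇒ V₂ = 43.7 L, P₂ = 543 kPa.
ΔU = 0 (ideal gas, T constant).
W = nRT ln(V₂/V₁) = 4.53×8.314×629×ln(0.398) = -21800 J.
Q = ΔU + W = -21800 J.
State after step 1: P = 543 kPa, V = 43.7 L, T = 629 K.
Step 2 — Isobaric: P stays 543 kPa; V/T = const ⇒ T₂ = 1520 K, V₂ = 105 L.
W = PΔV = 543×(105−43.7) kPa·L = 33600 J.
ΔU = nCvΔT = 4.53×12.5×(1520−629) = 50300 J.
Q = ΔU + W = nCpΔT = 83900 J.
Net over both steps: W = 11700 J, Q = 62100 J, ΔU = 50300 J.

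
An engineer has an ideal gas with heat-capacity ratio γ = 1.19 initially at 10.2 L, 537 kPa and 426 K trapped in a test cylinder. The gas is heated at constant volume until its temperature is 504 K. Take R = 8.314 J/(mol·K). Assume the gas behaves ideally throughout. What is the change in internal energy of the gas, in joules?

n = P₁V₁/(RT₁) = 537×10.2/(8.314×426) = 1.55 mol.
Isochoric: V stays 10.2 L; P/T = const ⇒ T₂ = 504 K, P₂ = 635 kPa.
For an ideal gas ΔU = nCvΔT with Cv = R/(γ−1) = 43.8 J/(mol·K).
ΔU = 1.55×43.8×(504−426) = 5280 J.

5280 J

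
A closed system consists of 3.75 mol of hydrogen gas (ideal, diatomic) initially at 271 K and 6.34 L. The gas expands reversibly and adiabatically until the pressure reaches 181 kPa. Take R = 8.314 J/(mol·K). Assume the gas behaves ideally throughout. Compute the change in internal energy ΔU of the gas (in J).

-9180 J

P₁ = nRT₁/V₁ = 3.75×8.314×271/6.34 = 1330 kPa.
Adiabatic: T₂/T₁ = (P₂/P₁)^((γ−1)/γ) ⇒ T₂ = 271×(0.136)^0.286 = 153 K; V₂ = 26.4 L.
For an ideal gas ΔU = nCvΔT with Cv = (5/2)R = 20.8 J/(mol·K).
ΔU = 3.75×20.8×(153−271) = -9180 J.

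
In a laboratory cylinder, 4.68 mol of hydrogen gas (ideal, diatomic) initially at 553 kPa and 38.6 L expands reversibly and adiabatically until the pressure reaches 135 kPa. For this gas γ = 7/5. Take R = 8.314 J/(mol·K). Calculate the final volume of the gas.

T₁ = P₁V₁/(nR) = 553×38.6/(4.68×8.314) = 549 K.
Adiabatic: T₂/T₁ = (P₂/P₁)^((γ−1)/γ) ⇒ T₂ = 549×(0.244)^0.286 = 367 K; V₂ = 106 L.

106 L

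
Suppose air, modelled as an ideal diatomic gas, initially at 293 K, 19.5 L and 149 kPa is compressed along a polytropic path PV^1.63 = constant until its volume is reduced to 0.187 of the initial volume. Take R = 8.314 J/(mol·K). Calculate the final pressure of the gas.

Polytropic n=1.63: T₂ = T₁(V₁/V₂)^(n−1) = 293×(5.35)^0.63 = 843 K; P₂ = P₁(V₁/V₂)^n = 2290 kPa.

2290 kPa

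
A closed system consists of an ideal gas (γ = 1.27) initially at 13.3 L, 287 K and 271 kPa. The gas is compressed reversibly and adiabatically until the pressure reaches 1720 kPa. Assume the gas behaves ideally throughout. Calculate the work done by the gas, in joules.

-6420 J

n = P₁V₁/(RT₁) = 271×13.3/(8.314×287) = 1.51 mol.
Adiabatic: T₂/T₁ = (P₂/P₁)^((γ−1)/γ) ⇒ T₂ = 287×(6.35)^0.213 = 425 K; V₂ = 3.10 L.
ΔU = nCvΔT = 1.51×30.8×(425−287) = 6420 J.
Q = 0 for an adiabatic process, so W = −ΔU = -6420 J.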